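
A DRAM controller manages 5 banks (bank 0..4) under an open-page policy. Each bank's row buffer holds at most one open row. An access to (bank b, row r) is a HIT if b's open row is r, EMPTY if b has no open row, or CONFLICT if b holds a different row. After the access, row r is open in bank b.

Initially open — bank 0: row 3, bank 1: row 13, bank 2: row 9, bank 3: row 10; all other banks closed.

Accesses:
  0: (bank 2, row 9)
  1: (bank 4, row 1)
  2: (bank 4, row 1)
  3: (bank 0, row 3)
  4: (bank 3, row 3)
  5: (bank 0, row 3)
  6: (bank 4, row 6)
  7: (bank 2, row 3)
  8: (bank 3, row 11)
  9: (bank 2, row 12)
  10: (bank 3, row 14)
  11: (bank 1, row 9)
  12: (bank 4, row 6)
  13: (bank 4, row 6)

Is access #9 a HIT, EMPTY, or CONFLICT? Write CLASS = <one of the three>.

  [0] b2 r9: had r9 ⇒ H
  [1] b4 r1: no row ⇒ E
  [2] b4 r1: had r1 ⇒ H
  [3] b0 r3: had r3 ⇒ H
  [4] b3 r3: had r10 ⇒ C
  [5] b0 r3: had r3 ⇒ H
  [6] b4 r6: had r1 ⇒ C
  [7] b2 r3: had r9 ⇒ C
  [8] b3 r11: had r3 ⇒ C
  [9] b2 r12: had r3 ⇒ C
  [10] b3 r14: had r11 ⇒ C
  [11] b1 r9: had r13 ⇒ C
  [12] b4 r6: had r6 ⇒ H
  [13] b4 r6: had r6 ⇒ H

CLASS = CONFLICT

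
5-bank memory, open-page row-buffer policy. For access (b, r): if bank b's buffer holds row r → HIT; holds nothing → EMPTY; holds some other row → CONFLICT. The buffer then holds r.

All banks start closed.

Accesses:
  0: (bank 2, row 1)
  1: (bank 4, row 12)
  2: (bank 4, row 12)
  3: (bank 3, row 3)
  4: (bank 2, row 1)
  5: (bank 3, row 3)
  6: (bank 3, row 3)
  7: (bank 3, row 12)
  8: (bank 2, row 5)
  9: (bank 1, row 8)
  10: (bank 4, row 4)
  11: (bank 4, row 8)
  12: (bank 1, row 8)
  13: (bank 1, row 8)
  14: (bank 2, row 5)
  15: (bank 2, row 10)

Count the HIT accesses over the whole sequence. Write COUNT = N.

COUNT = 7

step 0: bank2 None->1 [EMPTY]
step 1: bank4 None->12 [EMPTY]
step 2: bank4 12->12 [HIT]
step 3: bank3 None->3 [EMPTY]
step 4: bank2 1->1 [HIT]
step 5: bank3 3->3 [HIT]
step 6: bank3 3->3 [HIT]
step 7: bank3 3->12 [CONFLICT]
step 8: bank2 1->5 [CONFLICT]
step 9: bank1 None->8 [EMPTY]
step 10: bank4 12->4 [CONFLICT]
step 11: bank4 4->8 [CONFLICT]
step 12: bank1 8->8 [HIT]
step 13: bank1 8->8 [HIT]
step 14: bank2 5->5 [HIT]
step 15: bank2 5->10 [CONFLICT]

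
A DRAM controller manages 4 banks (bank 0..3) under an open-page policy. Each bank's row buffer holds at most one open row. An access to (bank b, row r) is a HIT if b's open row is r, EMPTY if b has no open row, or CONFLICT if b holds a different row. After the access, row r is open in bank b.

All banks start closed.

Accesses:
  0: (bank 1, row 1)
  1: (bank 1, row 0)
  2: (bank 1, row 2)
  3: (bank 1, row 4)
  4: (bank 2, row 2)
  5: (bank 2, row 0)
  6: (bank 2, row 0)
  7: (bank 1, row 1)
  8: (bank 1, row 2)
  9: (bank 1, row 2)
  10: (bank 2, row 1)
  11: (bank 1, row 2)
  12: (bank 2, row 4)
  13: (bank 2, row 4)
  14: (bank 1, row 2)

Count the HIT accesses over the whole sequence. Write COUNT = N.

  [0] b1 r1: no row ⇒ E
  [1] b1 r0: had r1 ⇒ C
  [2] b1 r2: had r0 ⇒ C
  [3] b1 r4: had r2 ⇒ C
  [4] b2 r2: no row ⇒ E
  [5] b2 r0: had r2 ⇒ C
  [6] b2 r0: had r0 ⇒ H
  [7] b1 r1: had r4 ⇒ C
  [8] b1 r2: had r1 ⇒ C
  [9] b1 r2: had r2 ⇒ H
  [10] b2 r1: had r0 ⇒ C
  [11] b1 r2: had r2 ⇒ H
  [12] b2 r4: had r1 ⇒ C
  [13] b2 r4: had r4 ⇒ H
  [14] b1 r2: had r2 ⇒ H

COUNT = 5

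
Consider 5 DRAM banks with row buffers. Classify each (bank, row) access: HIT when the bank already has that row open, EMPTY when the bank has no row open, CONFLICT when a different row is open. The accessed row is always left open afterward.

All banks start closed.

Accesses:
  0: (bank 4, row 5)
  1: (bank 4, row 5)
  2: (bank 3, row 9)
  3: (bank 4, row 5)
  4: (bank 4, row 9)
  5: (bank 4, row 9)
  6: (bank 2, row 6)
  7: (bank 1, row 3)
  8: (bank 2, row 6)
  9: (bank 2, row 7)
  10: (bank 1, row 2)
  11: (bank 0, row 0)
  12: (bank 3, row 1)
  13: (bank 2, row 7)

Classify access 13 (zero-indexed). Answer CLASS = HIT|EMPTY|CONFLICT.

0: bank 4 row 5 — prev None → EMPTY
1: bank 4 row 5 — prev 5 → HIT
2: bank 3 row 9 — prev None → EMPTY
3: bank 4 row 5 — prev 5 → HIT
4: bank 4 row 9 — prev 5 → CONFLICT
5: bank 4 row 9 — prev 9 → HIT
6: bank 2 row 6 — prev None → EMPTY
7: bank 1 row 3 — prev None → EMPTY
8: bank 2 row 6 — prev 6 → HIT
9: bank 2 row 7 — prev 6 → CONFLICT
10: bank 1 row 2 — prev 3 → CONFLICT
11: bank 0 row 0 — prev None → EMPTY
12: bank 3 row 1 — prev 9 → CONFLICT
13: bank 2 row 7 — prev 7 → HIT

CLASS = HIT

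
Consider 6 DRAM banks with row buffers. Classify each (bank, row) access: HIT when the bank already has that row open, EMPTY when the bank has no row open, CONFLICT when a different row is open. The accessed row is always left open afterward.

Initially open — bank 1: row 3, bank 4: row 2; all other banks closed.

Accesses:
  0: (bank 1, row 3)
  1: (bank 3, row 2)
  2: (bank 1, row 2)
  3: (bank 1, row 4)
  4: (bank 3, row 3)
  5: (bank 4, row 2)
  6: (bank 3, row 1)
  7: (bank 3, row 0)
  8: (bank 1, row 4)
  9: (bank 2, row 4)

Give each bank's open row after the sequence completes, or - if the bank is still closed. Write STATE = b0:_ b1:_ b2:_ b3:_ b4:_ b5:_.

STATE = b0:- b1:4 b2:4 b3:0 b4:2 b5:-

0: bank 1 row 3 — prev 3 → HIT
1: bank 3 row 2 — prev None → EMPTY
2: bank 1 row 2 — prev 3 → CONFLICT
3: bank 1 row 4 — prev 2 → CONFLICT
4: bank 3 row 3 — prev 2 → CONFLICT
5: bank 4 row 2 — prev 2 → HIT
6: bank 3 row 1 — prev 3 → CONFLICT
7: bank 3 row 0 — prev 1 → CONFLICT
8: bank 1 row 4 — prev 4 → HIT
9: bank 2 row 4 — prev None → EMPTY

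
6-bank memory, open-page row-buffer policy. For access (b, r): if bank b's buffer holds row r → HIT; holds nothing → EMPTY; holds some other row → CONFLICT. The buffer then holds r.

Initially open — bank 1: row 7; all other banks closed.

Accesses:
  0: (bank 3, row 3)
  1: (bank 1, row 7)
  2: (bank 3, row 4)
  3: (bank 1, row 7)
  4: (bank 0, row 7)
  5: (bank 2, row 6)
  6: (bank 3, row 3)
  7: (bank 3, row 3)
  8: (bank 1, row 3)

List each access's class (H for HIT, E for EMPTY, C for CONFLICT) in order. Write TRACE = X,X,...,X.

0: bank 3 row 3 — prev None → EMPTY
1: bank 1 row 7 — prev 7 → HIT
2: bank 3 row 4 — prev 3 → CONFLICT
3: bank 1 row 7 — prev 7 → HIT
4: bank 0 row 7 — prev None → EMPTY
5: bank 2 row 6 — prev None → EMPTY
6: bank 3 row 3 — prev 4 → CONFLICT
7: bank 3 row 3 — prev 3 → HIT
8: bank 1 row 3 — prev 7 → CONFLICT

TRACE = E,H,C,H,E,E,C,H,C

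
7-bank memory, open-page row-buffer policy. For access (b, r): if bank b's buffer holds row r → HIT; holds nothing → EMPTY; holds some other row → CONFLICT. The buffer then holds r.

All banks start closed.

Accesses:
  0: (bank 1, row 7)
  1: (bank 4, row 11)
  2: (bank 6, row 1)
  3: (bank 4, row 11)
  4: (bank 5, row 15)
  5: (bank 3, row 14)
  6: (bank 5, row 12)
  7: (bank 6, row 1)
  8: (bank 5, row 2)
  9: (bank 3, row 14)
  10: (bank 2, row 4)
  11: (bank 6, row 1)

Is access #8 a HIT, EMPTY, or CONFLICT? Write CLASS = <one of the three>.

CLASS = CONFLICT

#0 (1,7) E
#1 (4,11) E
#2 (6,1) E
#3 (4,11) H  (was 11)
#4 (5,15) E
#5 (3,14) E
#6 (5,12) C  (was 15)
#7 (6,1) H  (was 1)
#8 (5,2) C  (was 12)
#9 (3,14) H  (was 14)
#10 (2,4) E
#11 (6,1) H  (was 1)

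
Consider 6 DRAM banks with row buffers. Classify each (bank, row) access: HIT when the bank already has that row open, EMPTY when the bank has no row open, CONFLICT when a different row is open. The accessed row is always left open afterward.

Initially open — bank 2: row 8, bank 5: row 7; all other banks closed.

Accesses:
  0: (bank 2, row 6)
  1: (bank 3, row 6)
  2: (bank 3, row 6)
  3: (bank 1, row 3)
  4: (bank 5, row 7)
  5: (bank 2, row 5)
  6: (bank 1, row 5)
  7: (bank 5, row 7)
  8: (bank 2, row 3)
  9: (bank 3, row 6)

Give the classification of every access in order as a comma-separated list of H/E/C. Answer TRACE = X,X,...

TRACE = C,E,H,E,H,C,C,H,C,H

  [0] b2 r6: had r8 ⇒ C
  [1] b3 r6: no row ⇒ E
  [2] b3 r6: had r6 ⇒ H
  [3] b1 r3: no row ⇒ E
  [4] b5 r7: had r7 ⇒ H
  [5] b2 r5: had r6 ⇒ C
  [6] b1 r5: had r3 ⇒ C
  [7] b5 r7: had r7 ⇒ H
  [8] b2 r3: had r5 ⇒ C
  [9] b3 r6: had r6 ⇒ H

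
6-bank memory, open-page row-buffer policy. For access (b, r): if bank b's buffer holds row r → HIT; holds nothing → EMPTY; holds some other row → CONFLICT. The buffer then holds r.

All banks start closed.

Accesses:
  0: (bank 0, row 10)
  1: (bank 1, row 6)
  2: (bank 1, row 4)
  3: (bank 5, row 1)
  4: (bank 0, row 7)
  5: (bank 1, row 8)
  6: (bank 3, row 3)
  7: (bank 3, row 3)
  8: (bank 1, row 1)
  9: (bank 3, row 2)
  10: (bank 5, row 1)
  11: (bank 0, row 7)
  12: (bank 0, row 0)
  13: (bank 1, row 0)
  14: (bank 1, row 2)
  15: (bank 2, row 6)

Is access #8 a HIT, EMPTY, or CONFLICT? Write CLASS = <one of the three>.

CLASS = CONFLICT

0: bank 0 row 10 — prev None → EMPTY
1: bank 1 row 6 — prev None → EMPTY
2: bank 1 row 4 — prev 6 → CONFLICT
3: bank 5 row 1 — prev None → EMPTY
4: bank 0 row 7 — prev 10 → CONFLICT
5: bank 1 row 8 — prev 4 → CONFLICT
6: bank 3 row 3 — prev None → EMPTY
7: bank 3 row 3 — prev 3 → HIT
8: bank 1 row 1 — prev 8 → CONFLICT
9: bank 3 row 2 — prev 3 → CONFLICT
10: bank 5 row 1 — prev 1 → HIT
11: bank 0 row 7 — prev 7 → HIT
12: bank 0 row 0 — prev 7 → CONFLICT
13: bank 1 row 0 — prev 1 → CONFLICT
14: bank 1 row 2 — prev 0 → CONFLICT
15: bank 2 row 6 — prev None → EMPTY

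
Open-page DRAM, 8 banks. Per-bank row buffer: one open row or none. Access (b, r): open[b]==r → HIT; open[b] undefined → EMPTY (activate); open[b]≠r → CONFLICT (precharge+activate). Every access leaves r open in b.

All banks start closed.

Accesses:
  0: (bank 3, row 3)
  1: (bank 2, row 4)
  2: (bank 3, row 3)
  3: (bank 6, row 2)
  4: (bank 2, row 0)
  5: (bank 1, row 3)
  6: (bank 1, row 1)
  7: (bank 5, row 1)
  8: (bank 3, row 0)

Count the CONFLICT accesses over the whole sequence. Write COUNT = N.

COUNT = 3

0: bank 3 row 3 — prev None → EMPTY
1: bank 2 row 4 — prev None → EMPTY
2: bank 3 row 3 — prev 3 → HIT
3: bank 6 row 2 — prev None → EMPTY
4: bank 2 row 0 — prev 4 → CONFLICT
5: bank 1 row 3 — prev None → EMPTY
6: bank 1 row 1 — prev 3 → CONFLICT
7: bank 5 row 1 — prev None → EMPTY
8: bank 3 row 0 — prev 3 → CONFLICT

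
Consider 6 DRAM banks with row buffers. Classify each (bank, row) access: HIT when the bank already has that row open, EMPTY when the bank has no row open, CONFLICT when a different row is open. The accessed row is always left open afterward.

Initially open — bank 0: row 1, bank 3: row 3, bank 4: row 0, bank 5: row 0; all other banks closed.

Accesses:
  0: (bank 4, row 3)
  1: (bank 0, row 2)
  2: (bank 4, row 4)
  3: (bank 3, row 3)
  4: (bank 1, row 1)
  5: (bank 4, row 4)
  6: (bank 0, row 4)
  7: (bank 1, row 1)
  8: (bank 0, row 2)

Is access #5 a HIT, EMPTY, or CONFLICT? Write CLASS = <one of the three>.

CLASS = HIT

  [0] b4 r3: had r0 ⇒ C
  [1] b0 r2: had r1 ⇒ C
  [2] b4 r4: had r3 ⇒ C
  [3] b3 r3: had r3 ⇒ H
  [4] b1 r1: no row ⇒ E
  [5] b4 r4: had r4 ⇒ H
  [6] b0 r4: had r2 ⇒ C
  [7] b1 r1: had r1 ⇒ H
  [8] b0 r2: had r4 ⇒ C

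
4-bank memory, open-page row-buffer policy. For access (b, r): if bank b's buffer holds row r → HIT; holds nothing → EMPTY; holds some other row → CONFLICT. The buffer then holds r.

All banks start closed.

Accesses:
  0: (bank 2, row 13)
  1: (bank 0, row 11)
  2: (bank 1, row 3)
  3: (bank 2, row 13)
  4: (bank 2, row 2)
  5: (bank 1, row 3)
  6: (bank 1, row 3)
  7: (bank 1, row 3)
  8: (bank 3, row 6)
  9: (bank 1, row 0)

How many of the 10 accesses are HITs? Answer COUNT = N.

COUNT = 4

0: bank 2 row 13 — prev None → EMPTY
1: bank 0 row 11 — prev None → EMPTY
2: bank 1 row 3 — prev None → EMPTY
3: bank 2 row 13 — prev 13 → HIT
4: bank 2 row 2 — prev 13 → CONFLICT
5: bank 1 row 3 — prev 3 → HIT
6: bank 1 row 3 — prev 3 → HIT
7: bank 1 row 3 — prev 3 → HIT
8: bank 3 row 6 — prev None → EMPTY
9: bank 1 row 0 — prev 3 → CONFLICT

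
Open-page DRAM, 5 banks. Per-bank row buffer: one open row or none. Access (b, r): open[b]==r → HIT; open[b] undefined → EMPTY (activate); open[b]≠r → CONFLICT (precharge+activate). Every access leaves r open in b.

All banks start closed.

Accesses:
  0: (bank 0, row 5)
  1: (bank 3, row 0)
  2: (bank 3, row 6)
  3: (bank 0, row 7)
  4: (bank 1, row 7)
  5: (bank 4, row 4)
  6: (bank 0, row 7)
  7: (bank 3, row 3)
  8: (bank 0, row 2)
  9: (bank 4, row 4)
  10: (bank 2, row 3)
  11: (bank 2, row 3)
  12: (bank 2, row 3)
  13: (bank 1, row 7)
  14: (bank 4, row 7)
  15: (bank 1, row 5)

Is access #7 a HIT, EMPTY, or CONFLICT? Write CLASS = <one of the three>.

#0 (0,5) E
#1 (3,0) E
#2 (3,6) C  (was 0)
#3 (0,7) C  (was 5)
#4 (1,7) E
#5 (4,4) E
#6 (0,7) H  (was 7)
#7 (3,3) C  (was 6)
#8 (0,2) C  (was 7)
#9 (4,4) H  (was 4)
#10 (2,3) E
#11 (2,3) H  (was 3)
#12 (2,3) H  (was 3)
#13 (1,7) H  (was 7)
#14 (4,7) C  (was 4)
#15 (1,5) C  (was 7)

CLASS = CONFLICT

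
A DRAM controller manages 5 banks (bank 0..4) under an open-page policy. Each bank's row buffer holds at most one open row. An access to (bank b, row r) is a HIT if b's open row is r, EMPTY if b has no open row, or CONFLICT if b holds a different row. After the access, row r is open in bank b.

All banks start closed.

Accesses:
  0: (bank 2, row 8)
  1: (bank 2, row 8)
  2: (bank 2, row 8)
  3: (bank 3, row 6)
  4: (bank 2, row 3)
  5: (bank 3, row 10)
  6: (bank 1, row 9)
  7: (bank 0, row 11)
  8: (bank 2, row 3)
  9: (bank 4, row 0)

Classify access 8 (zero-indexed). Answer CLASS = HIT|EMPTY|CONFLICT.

CLASS = HIT

0: bank 2 row 8 — prev None → EMPTY
1: bank 2 row 8 — prev 8 → HIT
2: bank 2 row 8 — prev 8 → HIT
3: bank 3 row 6 — prev None → EMPTY
4: bank 2 row 3 — prev 8 → CONFLICT
5: bank 3 row 10 — prev 6 → CONFLICT
6: bank 1 row 9 — prev None → EMPTY
7: bank 0 row 11 — prev None → EMPTY
8: bank 2 row 3 — prev 3 → HIT
9: bank 4 row 0 — prev None → EMPTY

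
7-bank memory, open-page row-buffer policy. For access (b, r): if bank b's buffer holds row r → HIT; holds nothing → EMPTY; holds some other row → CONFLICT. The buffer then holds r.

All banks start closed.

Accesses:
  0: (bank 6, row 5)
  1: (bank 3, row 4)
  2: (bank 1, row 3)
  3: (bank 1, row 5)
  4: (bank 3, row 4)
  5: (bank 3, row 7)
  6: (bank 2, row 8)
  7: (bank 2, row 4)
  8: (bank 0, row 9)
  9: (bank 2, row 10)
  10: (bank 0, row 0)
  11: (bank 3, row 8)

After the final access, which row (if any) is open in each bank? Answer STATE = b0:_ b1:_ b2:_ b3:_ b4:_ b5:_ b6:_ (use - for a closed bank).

STATE = b0:0 b1:5 b2:10 b3:8 b4:- b5:- b6:5

#0 (6,5) E
#1 (3,4) E
#2 (1,3) E
#3 (1,5) C  (was 3)
#4 (3,4) H  (was 4)
#5 (3,7) C  (was 4)
#6 (2,8) E
#7 (2,4) C  (was 8)
#8 (0,9) E
#9 (2,10) C  (was 4)
#10 (0,0) C  (was 9)
#11 (3,8) C  (was 7)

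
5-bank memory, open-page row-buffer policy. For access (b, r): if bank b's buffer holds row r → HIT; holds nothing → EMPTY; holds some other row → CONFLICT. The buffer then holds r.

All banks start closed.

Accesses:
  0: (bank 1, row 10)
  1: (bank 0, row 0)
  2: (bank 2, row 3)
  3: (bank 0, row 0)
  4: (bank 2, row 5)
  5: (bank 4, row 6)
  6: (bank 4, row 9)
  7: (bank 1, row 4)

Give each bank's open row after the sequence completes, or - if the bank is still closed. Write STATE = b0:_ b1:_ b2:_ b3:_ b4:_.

#0 (1,10) E
#1 (0,0) E
#2 (2,3) E
#3 (0,0) H  (was 0)
#4 (2,5) C  (was 3)
#5 (4,6) E
#6 (4,9) C  (was 6)
#7 (1,4) C  (was 10)

STATE = b0:0 b1:4 b2:5 b3:- b4:9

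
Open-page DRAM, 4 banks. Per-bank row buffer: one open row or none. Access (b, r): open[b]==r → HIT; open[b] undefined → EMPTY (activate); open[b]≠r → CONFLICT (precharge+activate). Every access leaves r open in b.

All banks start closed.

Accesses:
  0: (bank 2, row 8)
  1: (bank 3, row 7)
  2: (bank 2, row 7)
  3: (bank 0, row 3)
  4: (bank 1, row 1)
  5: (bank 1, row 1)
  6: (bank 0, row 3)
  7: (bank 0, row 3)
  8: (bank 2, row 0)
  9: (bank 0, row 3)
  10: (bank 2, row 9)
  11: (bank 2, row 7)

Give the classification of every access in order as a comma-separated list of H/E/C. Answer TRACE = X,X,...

  [0] b2 r8: no row ⇒ E
  [1] b3 r7: no row ⇒ E
  [2] b2 r7: had r8 ⇒ C
  [3] b0 r3: no row ⇒ E
  [4] b1 r1: no row ⇒ E
  [5] b1 r1: had r1 ⇒ H
  [6] b0 r3: had r3 ⇒ H
  [7] b0 r3: had r3 ⇒ H
  [8] b2 r0: had r7 ⇒ C
  [9] b0 r3: had r3 ⇒ H
  [10] b2 r9: had r0 ⇒ C
  [11] b2 r7: had r9 ⇒ C

TRACE = E,E,C,E,E,H,H,H,C,H,C,C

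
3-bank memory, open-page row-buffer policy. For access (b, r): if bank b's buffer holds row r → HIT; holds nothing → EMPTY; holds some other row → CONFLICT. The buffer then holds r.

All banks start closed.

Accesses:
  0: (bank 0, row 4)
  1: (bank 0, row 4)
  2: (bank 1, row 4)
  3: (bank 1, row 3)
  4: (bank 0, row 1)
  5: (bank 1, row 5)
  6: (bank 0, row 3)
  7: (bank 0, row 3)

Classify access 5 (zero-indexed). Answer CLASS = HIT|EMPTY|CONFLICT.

step 0: bank0 None->4 [EMPTY]
step 1: bank0 4->4 [HIT]
step 2: bank1 None->4 [EMPTY]
step 3: bank1 4->3 [CONFLICT]
step 4: bank0 4->1 [CONFLICT]
step 5: bank1 3->5 [CONFLICT]
step 6: bank0 1->3 [CONFLICT]
step 7: bank0 3->3 [HIT]

CLASS = CONFLICT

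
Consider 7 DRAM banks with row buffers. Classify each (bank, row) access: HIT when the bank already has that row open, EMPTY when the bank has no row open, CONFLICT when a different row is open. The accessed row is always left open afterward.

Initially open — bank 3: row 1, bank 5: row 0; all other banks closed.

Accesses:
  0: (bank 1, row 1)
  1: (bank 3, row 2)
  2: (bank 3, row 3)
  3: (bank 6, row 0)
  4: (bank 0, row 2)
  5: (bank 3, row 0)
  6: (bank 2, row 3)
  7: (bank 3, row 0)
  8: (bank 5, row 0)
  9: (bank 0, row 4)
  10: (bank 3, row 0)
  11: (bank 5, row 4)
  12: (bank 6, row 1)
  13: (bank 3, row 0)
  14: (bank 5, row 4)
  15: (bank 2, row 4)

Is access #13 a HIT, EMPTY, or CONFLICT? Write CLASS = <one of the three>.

CLASS = HIT

step 0: bank1 None->1 [EMPTY]
step 1: bank3 1->2 [CONFLICT]
step 2: bank3 2->3 [CONFLICT]
step 3: bank6 None->0 [EMPTY]
step 4: bank0 None->2 [EMPTY]
step 5: bank3 3->0 [CONFLICT]
step 6: bank2 None->3 [EMPTY]
step 7: bank3 0->0 [HIT]
step 8: bank5 0->0 [HIT]
step 9: bank0 2->4 [CONFLICT]
step 10: bank3 0->0 [HIT]
step 11: bank5 0->4 [CONFLICT]
step 12: bank6 0->1 [CONFLICT]
step 13: bank3 0->0 [HIT]
step 14: bank5 4->4 [HIT]
step 15: bank2 3->4 [CONFLICT]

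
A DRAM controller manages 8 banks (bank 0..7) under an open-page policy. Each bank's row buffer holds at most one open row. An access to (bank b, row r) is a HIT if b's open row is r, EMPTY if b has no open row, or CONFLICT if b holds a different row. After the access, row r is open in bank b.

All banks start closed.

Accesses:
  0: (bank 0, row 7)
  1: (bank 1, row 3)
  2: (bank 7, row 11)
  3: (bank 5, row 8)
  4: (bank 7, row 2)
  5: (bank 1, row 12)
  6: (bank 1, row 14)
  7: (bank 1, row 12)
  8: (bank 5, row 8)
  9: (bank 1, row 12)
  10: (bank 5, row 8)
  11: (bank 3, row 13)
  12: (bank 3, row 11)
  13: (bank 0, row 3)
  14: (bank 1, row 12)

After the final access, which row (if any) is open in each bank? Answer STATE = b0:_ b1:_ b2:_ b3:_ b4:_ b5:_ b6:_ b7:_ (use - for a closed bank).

step 0: bank0 None->7 [EMPTY]
step 1: bank1 None->3 [EMPTY]
step 2: bank7 None->11 [EMPTY]
step 3: bank5 None->8 [EMPTY]
step 4: bank7 11->2 [CONFLICT]
step 5: bank1 3->12 [CONFLICT]
step 6: bank1 12->14 [CONFLICT]
step 7: bank1 14->12 [CONFLICT]
step 8: bank5 8->8 [HIT]
step 9: bank1 12->12 [HIT]
step 10: bank5 8->8 [HIT]
step 11: bank3 None->13 [EMPTY]
step 12: bank3 13->11 [CONFLICT]
step 13: bank0 7->3 [CONFLICT]
step 14: bank1 12->12 [HIT]

STATE = b0:3 b1:12 b2:- b3:11 b4:- b5:8 b6:- b7:2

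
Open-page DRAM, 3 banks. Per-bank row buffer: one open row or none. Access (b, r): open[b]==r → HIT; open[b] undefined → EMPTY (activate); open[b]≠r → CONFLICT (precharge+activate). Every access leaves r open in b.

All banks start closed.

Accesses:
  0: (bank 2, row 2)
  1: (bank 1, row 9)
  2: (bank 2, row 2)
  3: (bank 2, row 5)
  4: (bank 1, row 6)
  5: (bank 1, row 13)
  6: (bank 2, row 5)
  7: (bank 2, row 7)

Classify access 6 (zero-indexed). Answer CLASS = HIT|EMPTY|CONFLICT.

0: bank 2 row 2 — prev None → EMPTY
1: bank 1 row 9 — prev None → EMPTY
2: bank 2 row 2 — prev 2 → HIT
3: bank 2 row 5 — prev 2 → CONFLICT
4: bank 1 row 6 — prev 9 → CONFLICT
5: bank 1 row 13 — prev 6 → CONFLICT
6: bank 2 row 5 — prev 5 → HIT
7: bank 2 row 7 — prev 5 → CONFLICT

CLASS = HIT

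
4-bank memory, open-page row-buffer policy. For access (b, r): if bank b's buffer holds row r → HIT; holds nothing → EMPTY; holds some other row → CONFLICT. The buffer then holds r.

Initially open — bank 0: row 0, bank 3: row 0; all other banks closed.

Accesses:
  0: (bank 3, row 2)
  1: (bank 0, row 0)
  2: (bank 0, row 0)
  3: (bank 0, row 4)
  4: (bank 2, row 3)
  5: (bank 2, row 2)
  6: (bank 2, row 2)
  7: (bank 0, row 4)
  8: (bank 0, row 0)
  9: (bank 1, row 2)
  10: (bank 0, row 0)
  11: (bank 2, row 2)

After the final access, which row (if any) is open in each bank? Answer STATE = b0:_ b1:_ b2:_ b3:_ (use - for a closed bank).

STATE = b0:0 b1:2 b2:2 b3:2

#0 (3,2) C  (was 0)
#1 (0,0) H  (was 0)
#2 (0,0) H  (was 0)
#3 (0,4) C  (was 0)
#4 (2,3) E
#5 (2,2) C  (was 3)
#6 (2,2) H  (was 2)
#7 (0,4) H  (was 4)
#8 (0,0) C  (was 4)
#9 (1,2) E
#10 (0,0) H  (was 0)
#11 (2,2) H  (was 2)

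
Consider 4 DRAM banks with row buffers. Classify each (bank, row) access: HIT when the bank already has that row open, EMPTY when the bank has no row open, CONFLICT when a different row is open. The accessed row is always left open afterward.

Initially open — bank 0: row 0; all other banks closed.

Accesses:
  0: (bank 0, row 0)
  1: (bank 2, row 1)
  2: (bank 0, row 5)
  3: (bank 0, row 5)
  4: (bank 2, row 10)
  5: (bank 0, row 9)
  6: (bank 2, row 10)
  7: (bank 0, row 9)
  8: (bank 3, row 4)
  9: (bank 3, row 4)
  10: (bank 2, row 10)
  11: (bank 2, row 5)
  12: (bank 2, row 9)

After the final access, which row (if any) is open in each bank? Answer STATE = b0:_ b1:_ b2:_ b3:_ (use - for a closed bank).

0: bank 0 row 0 — prev 0 → HIT
1: bank 2 row 1 — prev None → EMPTY
2: bank 0 row 5 — prev 0 → CONFLICT
3: bank 0 row 5 — prev 5 → HIT
4: bank 2 row 10 — prev 1 → CONFLICT
5: bank 0 row 9 — prev 5 → CONFLICT
6: bank 2 row 10 — prev 10 → HIT
7: bank 0 row 9 — prev 9 → HIT
8: bank 3 row 4 — prev None → EMPTY
9: bank 3 row 4 — prev 4 → HIT
10: bank 2 row 10 — prev 10 → HIT
11: bank 2 row 5 — prev 10 → CONFLICT
12: bank 2 row 9 — prev 5 → CONFLICT

STATE = b0:9 b1:- b2:9 b3:4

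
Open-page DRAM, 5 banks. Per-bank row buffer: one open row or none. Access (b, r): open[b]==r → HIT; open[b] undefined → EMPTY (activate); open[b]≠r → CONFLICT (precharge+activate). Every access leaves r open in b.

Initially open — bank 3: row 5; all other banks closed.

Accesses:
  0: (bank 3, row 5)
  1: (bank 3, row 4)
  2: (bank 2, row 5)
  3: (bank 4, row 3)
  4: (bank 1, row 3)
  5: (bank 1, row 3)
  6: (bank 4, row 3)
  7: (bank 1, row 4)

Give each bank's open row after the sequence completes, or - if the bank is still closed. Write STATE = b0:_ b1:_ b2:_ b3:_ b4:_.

#0 (3,5) H  (was 5)
#1 (3,4) C  (was 5)
#2 (2,5) E
#3 (4,3) E
#4 (1,3) E
#5 (1,3) H  (was 3)
#6 (4,3) H  (was 3)
#7 (1,4) C  (was 3)

STATE = b0:- b1:4 b2:5 b3:4 b4:3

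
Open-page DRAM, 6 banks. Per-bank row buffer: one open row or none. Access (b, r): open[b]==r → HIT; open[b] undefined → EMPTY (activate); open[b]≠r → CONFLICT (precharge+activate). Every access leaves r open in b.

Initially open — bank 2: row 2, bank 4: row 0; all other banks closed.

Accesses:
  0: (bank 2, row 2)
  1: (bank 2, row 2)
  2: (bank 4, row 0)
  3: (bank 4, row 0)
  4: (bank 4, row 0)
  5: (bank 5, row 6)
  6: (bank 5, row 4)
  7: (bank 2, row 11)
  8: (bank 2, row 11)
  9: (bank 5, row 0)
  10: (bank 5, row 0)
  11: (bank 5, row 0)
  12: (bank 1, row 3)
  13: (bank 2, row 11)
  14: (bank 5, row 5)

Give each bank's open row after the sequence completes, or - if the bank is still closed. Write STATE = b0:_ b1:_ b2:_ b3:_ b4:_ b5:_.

STATE = b0:- b1:3 b2:11 b3:- b4:0 b5:5

#0 (2,2) H  (was 2)
#1 (2,2) H  (was 2)
#2 (4,0) H  (was 0)
#3 (4,0) H  (was 0)
#4 (4,0) H  (was 0)
#5 (5,6) E
#6 (5,4) C  (was 6)
#7 (2,11) C  (was 2)
#8 (2,11) H  (was 11)
#9 (5,0) C  (was 4)
#10 (5,0) H  (was 0)
#11 (5,0) H  (was 0)
#12 (1,3) E
#13 (2,11) H  (was 11)
#14 (5,5) C  (was 0)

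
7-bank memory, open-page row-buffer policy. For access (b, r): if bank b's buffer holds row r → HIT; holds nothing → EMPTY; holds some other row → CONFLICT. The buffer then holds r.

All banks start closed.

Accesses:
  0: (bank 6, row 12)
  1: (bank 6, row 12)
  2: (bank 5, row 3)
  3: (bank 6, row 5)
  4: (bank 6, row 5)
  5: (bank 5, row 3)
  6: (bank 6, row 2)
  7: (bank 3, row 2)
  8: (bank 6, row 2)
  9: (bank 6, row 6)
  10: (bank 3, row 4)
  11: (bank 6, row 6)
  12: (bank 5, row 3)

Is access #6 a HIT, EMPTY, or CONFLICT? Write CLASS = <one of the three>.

0: bank 6 row 12 — prev None → EMPTY
1: bank 6 row 12 — prev 12 → HIT
2: bank 5 row 3 — prev None → EMPTY
3: bank 6 row 5 — prev 12 → CONFLICT
4: bank 6 row 5 — prev 5 → HIT
5: bank 5 row 3 — prev 3 → HIT
6: bank 6 row 2 — prev 5 → CONFLICT
7: bank 3 row 2 — prev None → EMPTY
8: bank 6 row 2 — prev 2 → HIT
9: bank 6 row 6 — prev 2 → CONFLICT
10: bank 3 row 4 — prev 2 → CONFLICT
11: bank 6 row 6 — prev 6 → HIT
12: bank 5 row 3 — prev 3 → HIT

CLASS = CONFLICT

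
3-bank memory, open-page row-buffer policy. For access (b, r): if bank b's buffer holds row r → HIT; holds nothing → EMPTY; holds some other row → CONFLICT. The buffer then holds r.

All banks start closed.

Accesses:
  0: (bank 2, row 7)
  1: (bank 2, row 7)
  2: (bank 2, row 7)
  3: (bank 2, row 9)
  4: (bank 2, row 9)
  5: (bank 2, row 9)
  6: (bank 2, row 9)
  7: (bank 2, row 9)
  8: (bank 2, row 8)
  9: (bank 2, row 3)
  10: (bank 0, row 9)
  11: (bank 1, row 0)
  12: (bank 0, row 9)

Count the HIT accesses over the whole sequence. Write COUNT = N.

#0 (2,7) E
#1 (2,7) H  (was 7)
#2 (2,7) H  (was 7)
#3 (2,9) C  (was 7)
#4 (2,9) H  (was 9)
#5 (2,9) H  (was 9)
#6 (2,9) H  (was 9)
#7 (2,9) H  (was 9)
#8 (2,8) C  (was 9)
#9 (2,3) C  (was 8)
#10 (0,9) E
#11 (1,0) E
#12 (0,9) H  (was 9)

COUNT = 7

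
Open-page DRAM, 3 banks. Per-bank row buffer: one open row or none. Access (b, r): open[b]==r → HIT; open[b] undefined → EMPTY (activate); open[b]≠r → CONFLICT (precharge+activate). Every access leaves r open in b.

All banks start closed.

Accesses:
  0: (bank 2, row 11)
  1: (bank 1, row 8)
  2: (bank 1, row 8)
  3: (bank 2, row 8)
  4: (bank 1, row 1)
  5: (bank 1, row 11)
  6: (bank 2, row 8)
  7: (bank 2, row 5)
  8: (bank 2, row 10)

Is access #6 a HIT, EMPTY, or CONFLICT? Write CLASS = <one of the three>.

#0 (2,11) E
#1 (1,8) E
#2 (1,8) H  (was 8)
#3 (2,8) C  (was 11)
#4 (1,1) C  (was 8)
#5 (1,11) C  (was 1)
#6 (2,8) H  (was 8)
#7 (2,5) C  (was 8)
#8 (2,10) C  (was 5)

CLASS = HIT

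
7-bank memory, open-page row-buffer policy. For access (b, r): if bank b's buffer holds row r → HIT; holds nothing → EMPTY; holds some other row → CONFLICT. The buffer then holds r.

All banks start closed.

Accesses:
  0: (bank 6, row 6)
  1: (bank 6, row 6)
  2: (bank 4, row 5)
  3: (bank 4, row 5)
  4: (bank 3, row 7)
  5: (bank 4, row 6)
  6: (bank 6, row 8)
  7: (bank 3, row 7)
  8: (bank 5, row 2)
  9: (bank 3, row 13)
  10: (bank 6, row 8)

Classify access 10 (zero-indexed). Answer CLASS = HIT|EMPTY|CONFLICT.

CLASS = HIT

  [0] b6 r6: no row ⇒ E
  [1] b6 r6: had r6 ⇒ H
  [2] b4 r5: no row ⇒ E
  [3] b4 r5: had r5 ⇒ H
  [4] b3 r7: no row ⇒ E
  [5] b4 r6: had r5 ⇒ C
  [6] b6 r8: had r6 ⇒ C
  [7] b3 r7: had r7 ⇒ H
  [8] b5 r2: no row ⇒ E
  [9] b3 r13: had r7 ⇒ C
  [10] b6 r8: had r8 ⇒ H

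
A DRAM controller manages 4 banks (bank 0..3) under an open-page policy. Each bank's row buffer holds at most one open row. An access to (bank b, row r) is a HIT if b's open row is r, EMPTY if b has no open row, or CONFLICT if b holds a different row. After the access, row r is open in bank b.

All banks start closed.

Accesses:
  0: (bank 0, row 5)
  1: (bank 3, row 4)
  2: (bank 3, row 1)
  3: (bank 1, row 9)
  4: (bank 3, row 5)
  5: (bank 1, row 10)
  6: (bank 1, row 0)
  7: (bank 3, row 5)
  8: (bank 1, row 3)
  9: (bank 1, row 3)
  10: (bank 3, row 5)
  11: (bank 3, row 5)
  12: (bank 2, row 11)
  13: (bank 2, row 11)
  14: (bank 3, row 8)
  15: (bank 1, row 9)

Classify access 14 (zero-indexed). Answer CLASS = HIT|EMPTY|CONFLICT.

  [0] b0 r5: no row ⇒ E
  [1] b3 r4: no row ⇒ E
  [2] b3 r1: had r4 ⇒ C
  [3] b1 r9: no row ⇒ E
  [4] b3 r5: had r1 ⇒ C
  [5] b1 r10: had r9 ⇒ C
  [6] b1 r0: had r10 ⇒ C
  [7] b3 r5: had r5 ⇒ H
  [8] b1 r3: had r0 ⇒ C
  [9] b1 r3: had r3 ⇒ H
  [10] b3 r5: had r5 ⇒ H
  [11] b3 r5: had r5 ⇒ H
  [12] b2 r11: no row ⇒ E
  [13] b2 r11: had r11 ⇒ H
  [14] b3 r8: had r5 ⇒ C
  [15] b1 r9: had r3 ⇒ C

CLASS = CONFLICT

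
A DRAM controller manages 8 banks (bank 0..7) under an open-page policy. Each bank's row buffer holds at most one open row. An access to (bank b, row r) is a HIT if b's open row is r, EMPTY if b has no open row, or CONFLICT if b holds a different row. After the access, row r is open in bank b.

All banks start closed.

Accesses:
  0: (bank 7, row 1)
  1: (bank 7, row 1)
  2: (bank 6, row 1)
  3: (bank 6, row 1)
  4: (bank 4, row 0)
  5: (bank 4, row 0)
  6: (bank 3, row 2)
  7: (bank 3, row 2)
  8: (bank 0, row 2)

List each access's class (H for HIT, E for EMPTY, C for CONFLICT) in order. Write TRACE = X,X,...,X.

TRACE = E,H,E,H,E,H,E,H,E

#0 (7,1) E
#1 (7,1) H  (was 1)
#2 (6,1) E
#3 (6,1) H  (was 1)
#4 (4,0) E
#5 (4,0) H  (was 0)
#6 (3,2) E
#7 (3,2) H  (was 2)
#8 (0,2) E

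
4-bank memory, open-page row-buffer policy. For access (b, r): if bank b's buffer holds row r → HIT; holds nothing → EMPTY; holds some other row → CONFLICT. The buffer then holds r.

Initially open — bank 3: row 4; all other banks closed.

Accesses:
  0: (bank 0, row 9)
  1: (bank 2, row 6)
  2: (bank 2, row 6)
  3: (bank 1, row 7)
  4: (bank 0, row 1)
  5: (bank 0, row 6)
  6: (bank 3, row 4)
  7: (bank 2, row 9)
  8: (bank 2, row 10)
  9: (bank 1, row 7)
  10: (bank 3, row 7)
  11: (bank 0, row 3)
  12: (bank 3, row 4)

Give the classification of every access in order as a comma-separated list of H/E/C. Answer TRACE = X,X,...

  [0] b0 r9: no row ⇒ E
  [1] b2 r6: no row ⇒ E
  [2] b2 r6: had r6 ⇒ H
  [3] b1 r7: no row ⇒ E
  [4] b0 r1: had r9 ⇒ C
  [5] b0 r6: had r1 ⇒ C
  [6] b3 r4: had r4 ⇒ H
  [7] b2 r9: had r6 ⇒ C
  [8] b2 r10: had r9 ⇒ C
  [9] b1 r7: had r7 ⇒ H
  [10] b3 r7: had r4 ⇒ C
  [11] b0 r3: had r6 ⇒ C
  [12] b3 r4: had r7 ⇒ C

TRACE = E,E,H,E,C,C,H,C,C,H,C,C,C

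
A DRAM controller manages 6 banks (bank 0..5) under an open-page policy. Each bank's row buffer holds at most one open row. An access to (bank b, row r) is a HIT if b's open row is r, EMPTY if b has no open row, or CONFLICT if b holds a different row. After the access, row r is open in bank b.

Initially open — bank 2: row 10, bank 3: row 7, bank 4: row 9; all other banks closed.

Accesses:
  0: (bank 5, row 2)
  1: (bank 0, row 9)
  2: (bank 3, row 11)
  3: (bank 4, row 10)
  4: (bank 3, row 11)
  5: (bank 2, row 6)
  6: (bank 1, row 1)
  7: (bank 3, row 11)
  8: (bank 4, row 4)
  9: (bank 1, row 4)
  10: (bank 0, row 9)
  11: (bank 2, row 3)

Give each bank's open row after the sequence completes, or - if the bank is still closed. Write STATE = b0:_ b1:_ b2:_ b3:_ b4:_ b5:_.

step 0: bank5 None->2 [EMPTY]
step 1: bank0 None->9 [EMPTY]
step 2: bank3 7->11 [CONFLICT]
step 3: bank4 9->10 [CONFLICT]
step 4: bank3 11->11 [HIT]
step 5: bank2 10->6 [CONFLICT]
step 6: bank1 None->1 [EMPTY]
step 7: bank3 11->11 [HIT]
step 8: bank4 10->4 [CONFLICT]
step 9: bank1 1->4 [CONFLICT]
step 10: bank0 9->9 [HIT]
step 11: bank2 6->3 [CONFLICT]

STATE = b0:9 b1:4 b2:3 b3:11 b4:4 b5:2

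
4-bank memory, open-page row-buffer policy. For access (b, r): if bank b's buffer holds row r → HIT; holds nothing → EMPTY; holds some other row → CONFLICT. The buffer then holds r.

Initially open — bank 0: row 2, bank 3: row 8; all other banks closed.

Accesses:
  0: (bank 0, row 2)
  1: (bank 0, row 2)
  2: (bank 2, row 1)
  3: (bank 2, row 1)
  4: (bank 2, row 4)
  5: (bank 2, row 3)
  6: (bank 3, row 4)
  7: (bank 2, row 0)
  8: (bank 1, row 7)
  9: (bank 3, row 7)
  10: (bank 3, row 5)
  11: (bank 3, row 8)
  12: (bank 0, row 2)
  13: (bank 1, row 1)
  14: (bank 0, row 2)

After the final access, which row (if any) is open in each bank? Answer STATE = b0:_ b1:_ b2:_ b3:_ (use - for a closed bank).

STATE = b0:2 b1:1 b2:0 b3:8

step 0: bank0 2->2 [HIT]
step 1: bank0 2->2 [HIT]
step 2: bank2 None->1 [EMPTY]
step 3: bank2 1->1 [HIT]
step 4: bank2 1->4 [CONFLICT]
step 5: bank2 4->3 [CONFLICT]
step 6: bank3 8->4 [CONFLICT]
step 7: bank2 3->0 [CONFLICT]
step 8: bank1 None->7 [EMPTY]
step 9: bank3 4->7 [CONFLICT]
step 10: bank3 7->5 [CONFLICT]
step 11: bank3 5->8 [CONFLICT]
step 12: bank0 2->2 [HIT]
step 13: bank1 7->1 [CONFLICT]
step 14: bank0 2->2 [HIT]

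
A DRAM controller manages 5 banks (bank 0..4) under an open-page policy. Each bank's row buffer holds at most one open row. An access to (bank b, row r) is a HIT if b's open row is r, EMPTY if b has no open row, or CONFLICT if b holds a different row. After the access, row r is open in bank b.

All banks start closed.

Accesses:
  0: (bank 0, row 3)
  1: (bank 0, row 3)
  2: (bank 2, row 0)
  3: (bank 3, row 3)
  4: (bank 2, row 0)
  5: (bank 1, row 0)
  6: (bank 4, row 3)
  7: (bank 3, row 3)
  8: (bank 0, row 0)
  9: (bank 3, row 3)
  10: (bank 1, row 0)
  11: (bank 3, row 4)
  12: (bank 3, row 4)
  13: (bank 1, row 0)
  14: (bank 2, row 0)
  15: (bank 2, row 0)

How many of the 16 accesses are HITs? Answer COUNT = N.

  [0] b0 r3: no row ⇒ E
  [1] b0 r3: had r3 ⇒ H
  [2] b2 r0: no row ⇒ E
  [3] b3 r3: no row ⇒ E
  [4] b2 r0: had r0 ⇒ H
  [5] b1 r0: no row ⇒ E
  [6] b4 r3: no row ⇒ E
  [7] b3 r3: had r3 ⇒ H
  [8] b0 r0: had r3 ⇒ C
  [9] b3 r3: had r3 ⇒ H
  [10] b1 r0: had r0 ⇒ H
  [11] b3 r4: had r3 ⇒ C
  [12] b3 r4: had r4 ⇒ H
  [13] b1 r0: had r0 ⇒ H
  [14] b2 r0: had r0 ⇒ H
  [15] b2 r0: had r0 ⇒ H

COUNT = 9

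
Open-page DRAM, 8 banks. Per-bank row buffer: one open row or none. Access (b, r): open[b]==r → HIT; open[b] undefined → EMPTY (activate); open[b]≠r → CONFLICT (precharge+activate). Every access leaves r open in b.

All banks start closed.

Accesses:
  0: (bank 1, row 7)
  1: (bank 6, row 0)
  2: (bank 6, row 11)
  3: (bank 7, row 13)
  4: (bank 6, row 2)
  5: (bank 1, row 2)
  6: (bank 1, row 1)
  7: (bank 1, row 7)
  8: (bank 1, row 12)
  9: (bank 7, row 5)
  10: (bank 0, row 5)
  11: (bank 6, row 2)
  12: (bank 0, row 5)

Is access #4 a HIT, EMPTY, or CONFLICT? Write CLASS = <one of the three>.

CLASS = CONFLICT

  [0] b1 r7: no row ⇒ E
  [1] b6 r0: no row ⇒ E
  [2] b6 r11: had r0 ⇒ C
  [3] b7 r13: no row ⇒ E
  [4] b6 r2: had r11 ⇒ C
  [5] b1 r2: had r7 ⇒ C
  [6] b1 r1: had r2 ⇒ C
  [7] b1 r7: had r1 ⇒ C
  [8] b1 r12: had r7 ⇒ C
  [9] b7 r5: had r13 ⇒ C
  [10] b0 r5: no row ⇒ E
  [11] b6 r2: had r2 ⇒ H
  [12] b0 r5: had r5 ⇒ H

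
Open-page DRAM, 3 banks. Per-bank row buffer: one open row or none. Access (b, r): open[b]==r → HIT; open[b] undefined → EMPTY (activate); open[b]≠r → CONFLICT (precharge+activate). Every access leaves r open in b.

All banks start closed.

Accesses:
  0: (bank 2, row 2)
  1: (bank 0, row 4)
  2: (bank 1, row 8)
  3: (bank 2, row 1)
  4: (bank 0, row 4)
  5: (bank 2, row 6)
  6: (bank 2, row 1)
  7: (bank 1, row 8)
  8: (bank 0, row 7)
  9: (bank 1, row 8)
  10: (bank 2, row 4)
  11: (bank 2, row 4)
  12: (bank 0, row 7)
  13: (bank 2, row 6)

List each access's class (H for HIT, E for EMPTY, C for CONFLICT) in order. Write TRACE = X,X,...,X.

TRACE = E,E,E,C,H,C,C,H,C,H,C,H,H,C

0: bank 2 row 2 — prev None → EMPTY
1: bank 0 row 4 — prev None → EMPTY
2: bank 1 row 8 — prev None → EMPTY
3: bank 2 row 1 — prev 2 → CONFLICT
4: bank 0 row 4 — prev 4 → HIT
5: bank 2 row 6 — prev 1 → CONFLICT
6: bank 2 row 1 — prev 6 → CONFLICT
7: bank 1 row 8 — prev 8 → HIT
8: bank 0 row 7 — prev 4 → CONFLICT
9: bank 1 row 8 — prev 8 → HIT
10: bank 2 row 4 — prev 1 → CONFLICT
11: bank 2 row 4 — prev 4 → HIT
12: bank 0 row 7 — prev 7 → HIT
13: bank 2 row 6 — prev 4 → CONFLICT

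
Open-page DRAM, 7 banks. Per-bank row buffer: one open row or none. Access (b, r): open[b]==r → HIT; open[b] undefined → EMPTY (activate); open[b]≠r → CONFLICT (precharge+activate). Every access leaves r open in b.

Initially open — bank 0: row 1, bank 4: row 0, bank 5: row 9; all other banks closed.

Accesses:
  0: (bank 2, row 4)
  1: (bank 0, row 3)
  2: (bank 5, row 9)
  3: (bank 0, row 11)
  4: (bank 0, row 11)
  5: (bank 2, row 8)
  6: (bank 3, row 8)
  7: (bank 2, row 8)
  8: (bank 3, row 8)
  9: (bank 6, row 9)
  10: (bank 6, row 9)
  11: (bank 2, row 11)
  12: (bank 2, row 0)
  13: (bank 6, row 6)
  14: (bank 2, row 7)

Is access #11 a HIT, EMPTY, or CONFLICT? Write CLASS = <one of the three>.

#0 (2,4) E
#1 (0,3) C  (was 1)
#2 (5,9) H  (was 9)
#3 (0,11) C  (was 3)
#4 (0,11) H  (was 11)
#5 (2,8) C  (was 4)
#6 (3,8) E
#7 (2,8) H  (was 8)
#8 (3,8) H  (was 8)
#9 (6,9) E
#10 (6,9) H  (was 9)
#11 (2,11) C  (was 8)
#12 (2,0) C  (was 11)
#13 (6,6) C  (was 9)
#14 (2,7) C  (was 0)

CLASS = CONFLICT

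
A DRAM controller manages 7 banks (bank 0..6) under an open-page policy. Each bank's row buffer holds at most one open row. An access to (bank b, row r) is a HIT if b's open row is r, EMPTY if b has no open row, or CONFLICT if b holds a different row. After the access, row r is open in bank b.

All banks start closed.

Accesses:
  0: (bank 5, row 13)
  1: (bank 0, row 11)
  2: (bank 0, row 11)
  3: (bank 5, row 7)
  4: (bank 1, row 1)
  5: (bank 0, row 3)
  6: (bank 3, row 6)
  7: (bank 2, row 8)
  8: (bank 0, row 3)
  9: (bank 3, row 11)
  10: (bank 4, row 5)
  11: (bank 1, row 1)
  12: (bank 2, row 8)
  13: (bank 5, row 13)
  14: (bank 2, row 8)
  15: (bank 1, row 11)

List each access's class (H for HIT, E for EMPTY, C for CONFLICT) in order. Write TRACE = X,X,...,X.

TRACE = E,E,H,C,E,C,E,E,H,C,E,H,H,C,H,C

#0 (5,13) E
#1 (0,11) E
#2 (0,11) H  (was 11)
#3 (5,7) C  (was 13)
#4 (1,1) E
#5 (0,3) C  (was 11)
#6 (3,6) E
#7 (2,8) E
#8 (0,3) H  (was 3)
#9 (3,11) C  (was 6)
#10 (4,5) E
#11 (1,1) H  (was 1)
#12 (2,8) H  (was 8)
#13 (5,13) C  (was 7)
#14 (2,8) H  (was 8)
#15 (1,11) C  (was 1)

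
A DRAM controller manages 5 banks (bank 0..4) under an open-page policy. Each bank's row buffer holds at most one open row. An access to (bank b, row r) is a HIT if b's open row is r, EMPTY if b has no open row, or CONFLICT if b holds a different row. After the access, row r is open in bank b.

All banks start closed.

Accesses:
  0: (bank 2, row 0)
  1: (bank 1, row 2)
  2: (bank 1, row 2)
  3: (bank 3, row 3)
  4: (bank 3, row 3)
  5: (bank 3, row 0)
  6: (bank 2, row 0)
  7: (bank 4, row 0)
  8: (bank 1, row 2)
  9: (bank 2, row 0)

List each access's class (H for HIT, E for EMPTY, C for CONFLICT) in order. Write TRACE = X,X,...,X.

0: bank 2 row 0 — prev None → EMPTY
1: bank 1 row 2 — prev None → EMPTY
2: bank 1 row 2 — prev 2 → HIT
3: bank 3 row 3 — prev None → EMPTY
4: bank 3 row 3 — prev 3 → HIT
5: bank 3 row 0 — prev 3 → CONFLICT
6: bank 2 row 0 — prev 0 → HIT
7: bank 4 row 0 — prev None → EMPTY
8: bank 1 row 2 — prev 2 → HIT
9: bank 2 row 0 — prev 0 → HIT

TRACE = E,E,H,E,H,C,H,E,H,H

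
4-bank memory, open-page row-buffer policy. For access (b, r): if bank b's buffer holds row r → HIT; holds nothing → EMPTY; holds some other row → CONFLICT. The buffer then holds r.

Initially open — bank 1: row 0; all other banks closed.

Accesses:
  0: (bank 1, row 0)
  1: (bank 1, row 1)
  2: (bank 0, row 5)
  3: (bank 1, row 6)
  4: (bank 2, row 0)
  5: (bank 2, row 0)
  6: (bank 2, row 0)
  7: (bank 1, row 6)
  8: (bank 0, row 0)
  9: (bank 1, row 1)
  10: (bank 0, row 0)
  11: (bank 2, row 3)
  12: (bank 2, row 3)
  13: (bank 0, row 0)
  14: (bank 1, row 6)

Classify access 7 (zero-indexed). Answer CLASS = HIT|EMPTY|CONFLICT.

CLASS = HIT

step 0: bank1 0->0 [HIT]
step 1: bank1 0->1 [CONFLICT]
step 2: bank0 None->5 [EMPTY]
step 3: bank1 1->6 [CONFLICT]
step 4: bank2 None->0 [EMPTY]
step 5: bank2 0->0 [HIT]
step 6: bank2 0->0 [HIT]
step 7: bank1 6->6 [HIT]
step 8: bank0 5->0 [CONFLICT]
step 9: bank1 6->1 [CONFLICT]
step 10: bank0 0->0 [HIT]
step 11: bank2 0->3 [CONFLICT]
step 12: bank2 3->3 [HIT]
step 13: bank0 0->0 [HIT]
step 14: bank1 1->6 [CONFLICT]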